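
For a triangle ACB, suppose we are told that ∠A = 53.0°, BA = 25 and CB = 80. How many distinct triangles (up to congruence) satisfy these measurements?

1

BA·sin A = 25·sin(53.0°) ≈ 19.97.
Since CB ≥ BA, exactly one triangle exists.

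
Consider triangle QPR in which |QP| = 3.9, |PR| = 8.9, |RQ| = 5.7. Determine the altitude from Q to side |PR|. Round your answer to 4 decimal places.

1.7621

Semiperimeter s = (8.9 + 5.7 + 3.9)/2 = 9.25.
Heron's formula: area = √(9.25·0.35·3.55·5.35) ≈ 7.8414.
The altitude from Q has length 2·area/|PR| ≈ 1.7621.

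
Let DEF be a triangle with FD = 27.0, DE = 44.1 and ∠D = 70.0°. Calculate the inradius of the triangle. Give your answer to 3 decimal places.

By the law of cosines, EF² = FD² + DE² − 2·FD·DE·cos D = 1859.3, so EF ≈ 43.12.
Area = ½·FD·DE·sin D ≈ 559.45.
Semiperimeter s = (43.12+27+44.1)/2 = 57.11.
Inradius = area/s = 559.45/57.11 ≈ 9.7959.

9.796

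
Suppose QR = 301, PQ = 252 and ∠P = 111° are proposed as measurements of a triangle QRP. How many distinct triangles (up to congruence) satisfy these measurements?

PQ·sin P = 252·sin(111°) ≈ 235.3.
Since ∠P is not acute, a triangle exists only if QR > PQ; here QR > PQ, so there is exactly one triangle.

1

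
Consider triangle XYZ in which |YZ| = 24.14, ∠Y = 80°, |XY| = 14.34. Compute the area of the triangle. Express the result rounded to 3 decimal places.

Area = ½·|XY|·|YZ|·sin Y ≈ 170.45.

170.454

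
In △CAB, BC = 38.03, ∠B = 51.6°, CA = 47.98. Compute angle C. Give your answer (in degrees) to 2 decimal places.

90.00

Law of sines: sin A = BC·sin B/CA ≈ 0.62117.
Since CA ≥ BC, only the acute value applies: ∠A ≈ 38.40°.
Then ∠C = 180° − ∠B − ∠A ≈ 90.00°.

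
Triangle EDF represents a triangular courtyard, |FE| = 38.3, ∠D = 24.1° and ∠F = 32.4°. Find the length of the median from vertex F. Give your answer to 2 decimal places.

56.22

The third angle is ∠E = 180° − ∠D − ∠F = 123.50°.
Law of sines: |DF| = |FE|·sin E/sin D ≈ 78.216.
Law of sines: |ED| = |FE|·sin F/sin D ≈ 50.259.
Median from F: ½√(2·|DF|² + 2·|FE|² − |ED|²) ≈ 56.221.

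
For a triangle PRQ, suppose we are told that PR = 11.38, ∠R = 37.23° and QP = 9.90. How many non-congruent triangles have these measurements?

PR·sin R = 11.38·sin(37.23°) ≈ 6.885.
Since PR sin R < QP < PR (6.885 < 9.90 < 11.38), two triangles exist.

2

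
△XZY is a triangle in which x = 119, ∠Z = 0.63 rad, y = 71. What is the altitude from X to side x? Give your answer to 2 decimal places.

h_X ≈ 41.83

By the law of cosines, z² = y² + x² − 2·y·x·cos Z = 5548, so z ≈ 74.485.
Area = ½·y·x·sin Z ≈ 2488.8.
The altitude from X has length 2·area/x ≈ 41.829.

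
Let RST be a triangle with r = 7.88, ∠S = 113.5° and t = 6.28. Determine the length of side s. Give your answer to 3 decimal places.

11.874

By the law of cosines, s² = t² + r² − 2·t·r·cos S = 141, so s ≈ 11.874.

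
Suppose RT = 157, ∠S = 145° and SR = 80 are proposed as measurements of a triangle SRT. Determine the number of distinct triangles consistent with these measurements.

1

SR·sin S = 80·sin(145°) ≈ 45.89.
Since ∠S is not acute, a triangle exists only if RT > SR; here RT > SR, so there is exactly one triangle.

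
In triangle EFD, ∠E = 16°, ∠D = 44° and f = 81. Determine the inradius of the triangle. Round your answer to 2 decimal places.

8.45

The third angle is ∠F = 180° − ∠D − ∠E = 120.00°.
Law of sines: e = f·sin E/sin F ≈ 25.781.
Law of sines: d = f·sin D/sin F ≈ 64.972.
Area = ½·f·e·sin D ≈ 725.3.
Semiperimeter s = (25.781+81+64.972)/2 = 85.876.
Inradius = area/s = 725.3/85.876 ≈ 8.4459.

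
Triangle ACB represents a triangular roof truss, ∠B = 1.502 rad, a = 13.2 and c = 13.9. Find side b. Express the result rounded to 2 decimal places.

18.50

By the law of cosines, b² = a² + c² − 2·a·c·cos B = 342.22, so b ≈ 18.499.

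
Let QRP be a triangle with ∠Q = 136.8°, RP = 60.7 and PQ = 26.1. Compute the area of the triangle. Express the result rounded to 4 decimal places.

Law of sines: sin R = PQ·sin Q/RP ≈ 0.29434.
Since RP ≥ PQ, only the acute value applies: ∠R ≈ 17.12°.
Then ∠P = 180° − ∠Q − ∠R ≈ 26.08°.
Law of sines gives QR = RP·sin P/sin Q ≈ 38.985.
Area = ½·RP·PQ·sin P ≈ 348.27.

area ≈ 348.2652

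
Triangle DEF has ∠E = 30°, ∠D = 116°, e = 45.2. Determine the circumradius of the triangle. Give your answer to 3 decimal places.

R ≈ 45.200

The third angle is ∠F = 180° − ∠D − ∠E = 34.00°.
Law of sines: d = e·sin D/sin E ≈ 81.251.
Law of sines: f = e·sin F/sin E ≈ 50.551.
Circumradius = e/(2 sin E) ≈ 45.2.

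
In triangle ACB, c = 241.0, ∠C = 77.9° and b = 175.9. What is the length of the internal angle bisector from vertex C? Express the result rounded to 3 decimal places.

147.476

Law of sines: sin B = b·sin C/c ≈ 0.71366.
Since c ≥ b, only the acute value applies: ∠B ≈ 45.53°.
Then ∠A = 180° − ∠C − ∠B ≈ 56.57°.
Law of sines gives a = c·sin A/sin C ≈ 205.69.
The bisector from C has length 2·b·a·cos(∠C/2)/(b+a) ≈ 147.48.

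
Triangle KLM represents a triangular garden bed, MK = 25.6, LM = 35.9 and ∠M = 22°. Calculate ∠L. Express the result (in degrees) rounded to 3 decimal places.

By the law of cosines, KL² = LM² + MK² − 2·LM·MK·cos M = 239.93, so KL ≈ 15.49.
Law of cosines again: cos L = (KL² + LM² − MK²)/(2·KL·LM) ≈ 0.78530, so ∠L ≈ 38.25°.

38.252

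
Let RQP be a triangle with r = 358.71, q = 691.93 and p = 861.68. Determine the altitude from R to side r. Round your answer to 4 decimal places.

Semiperimeter s = (358.71 + 691.93 + 861.68)/2 = 956.16.
Heron's formula: area = √(956.16·597.45·264.23·94.48) ≈ 1.1942e+05.
The altitude from R has length 2·area/r ≈ 665.83.

665.8303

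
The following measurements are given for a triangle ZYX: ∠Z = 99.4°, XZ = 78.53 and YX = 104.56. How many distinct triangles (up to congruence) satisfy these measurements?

1

XZ·sin Z = 78.53·sin(99.4°) ≈ 77.48.
Since ∠Z is not acute, a triangle exists only if YX > XZ; here YX > XZ, so there is exactly one triangle.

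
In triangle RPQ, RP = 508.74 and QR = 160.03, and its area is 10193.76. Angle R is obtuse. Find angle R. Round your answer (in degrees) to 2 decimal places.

From area = ½·QR·RP·sin R, we get sin R = 2·area/(QR·RP) ≈ 0.25042.
Taking the obtuse solution, ∠R ≈ 165.50°.

165.50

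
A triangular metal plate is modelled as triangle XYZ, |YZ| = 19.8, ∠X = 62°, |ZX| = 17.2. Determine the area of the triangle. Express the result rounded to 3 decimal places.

Law of sines: sin Y = |ZX|·sin X/|YZ| ≈ 0.76700.
Since |YZ| ≥ |ZX|, only the acute value applies: ∠Y ≈ 50.09°.
Then ∠Z = 180° − ∠X − ∠Y ≈ 67.91°.
Law of sines gives |XY| = |YZ|·sin Z/sin X ≈ 20.779.
Area = ½·|YZ|·|ZX|·sin Z ≈ 157.79.

157.785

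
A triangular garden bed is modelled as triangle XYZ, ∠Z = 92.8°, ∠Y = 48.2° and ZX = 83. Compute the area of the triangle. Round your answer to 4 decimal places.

The third angle is ∠X = 180° − ∠Y − ∠Z = 39.00°.
Law of sines: YZ = ZX·sin X/sin Y ≈ 70.067.
Law of sines: XY = ZX·sin Z/sin Y ≈ 111.21.
Area = ½·ZX·YZ·sin Z ≈ 2904.3.

2904.3271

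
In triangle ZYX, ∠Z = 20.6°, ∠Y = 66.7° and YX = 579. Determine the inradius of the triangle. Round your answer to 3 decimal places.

r ≈ 234.089

The third angle is ∠X = 180° − ∠Z − ∠Y = 92.70°.
Law of sines: XZ = YX·sin Y/sin Z ≈ 1511.4.
Law of sines: ZY = YX·sin X/sin Z ≈ 1643.8.
Area = ½·YX·XZ·sin X ≈ 4.3707e+05.
Semiperimeter s = (579+1511.4+1643.8)/2 = 1867.1.
Inradius = area/s = 4.3707e+05/1867.1 ≈ 234.09.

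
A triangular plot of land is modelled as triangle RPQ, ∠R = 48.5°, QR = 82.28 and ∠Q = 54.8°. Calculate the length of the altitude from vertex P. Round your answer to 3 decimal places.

The third angle is ∠P = 180° − ∠Q − ∠R = 76.70°.
Law of sines: PQ = QR·sin R/sin P ≈ 63.322.
Law of sines: RP = QR·sin Q/sin P ≈ 69.088.
Area = ½·QR·PQ·sin Q ≈ 2128.7.
The altitude from P has length 2·area/QR ≈ 51.744.

51.744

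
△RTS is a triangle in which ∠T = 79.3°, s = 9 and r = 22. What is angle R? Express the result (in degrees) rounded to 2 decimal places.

By the law of cosines, t² = s² + r² − 2·s·r·cos T = 491.48, so t ≈ 22.169.
Law of cosines again: cos R = (t² + s² − r²)/(2·t·s) ≈ 0.22172, so ∠R ≈ 77.19°.

77.19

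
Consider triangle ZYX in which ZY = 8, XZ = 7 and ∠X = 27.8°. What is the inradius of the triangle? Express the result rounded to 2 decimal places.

1.55

Law of sines: sin Y = XZ·sin X/ZY ≈ 0.40809.
Since ZY ≥ XZ, only the acute value applies: ∠Y ≈ 24.08°.
Then ∠Z = 180° − ∠X − ∠Y ≈ 128.12°.
Law of sines gives YX = ZY·sin Z/sin X ≈ 13.496.
Area = ½·ZY·XZ·sin Z ≈ 22.03.
Semiperimeter s = (13.496+7+8)/2 = 14.248.
Inradius = area/s = 22.03/14.248 ≈ 1.5462.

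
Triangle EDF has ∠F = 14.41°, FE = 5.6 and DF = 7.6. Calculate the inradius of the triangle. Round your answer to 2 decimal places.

By the law of cosines, ED² = DF² + FE² − 2·DF·FE·cos F = 6.6779, so ED ≈ 2.5842.
Area = ½·DF·FE·sin F ≈ 5.2957.
Semiperimeter s = (7.6+5.6+2.5842)/2 = 7.8921.
Inradius = area/s = 5.2957/7.8921 ≈ 0.67102.

r ≈ 0.67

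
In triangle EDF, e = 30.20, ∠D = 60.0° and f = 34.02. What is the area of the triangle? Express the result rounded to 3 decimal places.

Area = ½·f·e·sin D ≈ 444.88.

area ≈ 444.879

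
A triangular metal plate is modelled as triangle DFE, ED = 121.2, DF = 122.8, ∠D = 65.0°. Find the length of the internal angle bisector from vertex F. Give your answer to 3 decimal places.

t_F ≈ 111.497

By the law of cosines, FE² = ED² + DF² − 2·ED·DF·cos D = 17189, so FE ≈ 131.11.
Law of cosines again: cos F = (DF² + FE² − ED²)/(2·DF·FE) ≈ 0.54595, so ∠F ≈ 56.91°.
The bisector from F has length 2·DF·FE·cos(∠F/2)/(DF+FE) ≈ 111.5.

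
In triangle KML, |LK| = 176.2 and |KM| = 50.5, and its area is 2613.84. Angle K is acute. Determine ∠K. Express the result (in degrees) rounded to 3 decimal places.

From area = ½·|LK|·|KM|·sin K, we get sin K = 2·area/(|LK|·|KM|) ≈ 0.58751.
Taking the acute solution, ∠K ≈ 35.98°.

35.980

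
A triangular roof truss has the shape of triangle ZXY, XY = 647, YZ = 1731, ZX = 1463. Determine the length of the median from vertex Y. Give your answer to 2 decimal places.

1082.77

Median from Y: ½√(2·XY² + 2·YZ² − ZX²) ≈ 1082.8.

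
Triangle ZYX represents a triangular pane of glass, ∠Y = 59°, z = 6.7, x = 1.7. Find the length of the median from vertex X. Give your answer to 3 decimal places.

m_X ≈ 6.304

By the law of cosines, y² = x² + z² − 2·x·z·cos Y = 36.047, so y ≈ 6.004.
Median from X: ½√(2·z² + 2·y² − x²) ≈ 6.3045.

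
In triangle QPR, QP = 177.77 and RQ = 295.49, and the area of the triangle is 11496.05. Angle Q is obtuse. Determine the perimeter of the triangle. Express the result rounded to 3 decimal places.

935.187

From area = ½·RQ·QP·sin Q, we get sin Q = 2·area/(RQ·QP) ≈ 0.43770.
Taking the obtuse solution, ∠Q ≈ 154.04°.
Law of cosines then gives PR ≈ 461.93.
Perimeter = 461.93 + 295.49 + 177.77 = 935.19.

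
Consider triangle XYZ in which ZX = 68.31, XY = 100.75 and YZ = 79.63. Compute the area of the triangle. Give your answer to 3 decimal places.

area ≈ 2711.318

Semiperimeter s = (79.63 + 68.31 + 100.75)/2 = 124.34.
Heron's formula: area = √(124.34·44.715·56.035·23.595) ≈ 2711.3.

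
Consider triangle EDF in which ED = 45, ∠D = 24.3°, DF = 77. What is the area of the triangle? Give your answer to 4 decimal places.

area ≈ 712.9486

Area = ½·ED·DF·sin D ≈ 712.95.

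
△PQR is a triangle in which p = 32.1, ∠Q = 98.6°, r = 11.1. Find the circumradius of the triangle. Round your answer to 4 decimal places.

17.9514

By the law of cosines, q² = r² + p² − 2·r·p·cos Q = 1260.2, so q ≈ 35.499.
Area = ½·r·p·sin Q ≈ 176.15.
Circumradius = q/(2 sin Q) ≈ 17.951.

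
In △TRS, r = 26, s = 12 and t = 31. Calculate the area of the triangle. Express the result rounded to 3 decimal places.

area ≈ 151.965

Semiperimeter p = (31 + 26 + 12)/2 = 34.5.
Heron's formula: area = √(34.5·3.5·8.5·22.5) ≈ 151.97.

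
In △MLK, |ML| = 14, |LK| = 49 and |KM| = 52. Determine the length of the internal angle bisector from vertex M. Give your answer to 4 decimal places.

By the law of cosines, cos M = (|KM|² + |ML|² − |LK|²) / (2·|KM|·|ML|) ≈ 0.34272, so ∠M ≈ 69.96°.
The bisector from M has length 2·|KM|·|ML|·cos(∠M/2)/(|KM|+|ML|) ≈ 18.076.

18.0757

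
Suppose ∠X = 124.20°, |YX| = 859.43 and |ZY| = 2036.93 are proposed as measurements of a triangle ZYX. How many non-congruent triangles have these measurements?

|YX|·sin X = 859.43·sin(124.20°) ≈ 710.8.
Since ∠X is not acute, a triangle exists only if |ZY| > |YX|; here |ZY| > |YX|, so there is exactly one triangle.

1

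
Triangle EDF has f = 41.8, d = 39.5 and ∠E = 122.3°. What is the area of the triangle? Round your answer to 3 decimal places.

697.806

Area = ½·d·f·sin E ≈ 697.81.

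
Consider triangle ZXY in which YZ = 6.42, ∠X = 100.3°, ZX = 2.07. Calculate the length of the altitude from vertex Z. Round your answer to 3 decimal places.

h_Z ≈ 2.037

Law of sines: sin Y = ZX·sin X/YZ ≈ 0.31723.
Since YZ ≥ ZX, only the acute value applies: ∠Y ≈ 18.50°.
Then ∠Z = 180° − ∠X − ∠Y ≈ 61.20°.
Law of sines gives XY = YZ·sin Z/sin X ≈ 5.7183.
Area = ½·YZ·ZX·sin Z ≈ 5.823.
The altitude from Z has length 2·area/XY ≈ 2.0366.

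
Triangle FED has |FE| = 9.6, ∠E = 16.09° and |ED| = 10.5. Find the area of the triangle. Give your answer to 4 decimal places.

Area = ½·|FE|·|ED|·sin E ≈ 13.968.

area ≈ 13.9682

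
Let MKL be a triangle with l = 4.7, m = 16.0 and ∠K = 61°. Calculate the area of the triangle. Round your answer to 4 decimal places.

32.8857

Area = ½·l·m·sin K ≈ 32.886.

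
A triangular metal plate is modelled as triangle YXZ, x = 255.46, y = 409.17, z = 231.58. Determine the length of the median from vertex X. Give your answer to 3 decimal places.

Median from X: ½√(2·z² + 2·y² − x²) ≈ 306.94.

m_X ≈ 306.936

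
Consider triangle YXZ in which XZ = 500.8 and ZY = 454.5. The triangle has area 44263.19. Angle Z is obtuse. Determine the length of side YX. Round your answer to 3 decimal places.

936.353

From area = ½·XZ·ZY·sin Z, we get sin Z = 2·area/(XZ·ZY) ≈ 0.38893.
Taking the obtuse solution, ∠Z ≈ 157.11°.
Law of cosines then gives YX ≈ 936.35.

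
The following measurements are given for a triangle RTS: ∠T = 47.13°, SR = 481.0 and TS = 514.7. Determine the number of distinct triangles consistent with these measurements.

2

TS·sin T = 514.7·sin(47.13°) ≈ 377.2.
Since TS sin T < SR < TS (377.2 < 481.0 < 514.7), two triangles exist.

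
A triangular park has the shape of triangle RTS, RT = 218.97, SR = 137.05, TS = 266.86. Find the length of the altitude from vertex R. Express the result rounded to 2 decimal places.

Semiperimeter s = (266.86 + 137.05 + 218.97)/2 = 311.44.
Heron's formula: area = √(311.44·44.58·174.39·92.47) ≈ 14963.
The altitude from R has length 2·area/TS ≈ 112.14.

h_R ≈ 112.14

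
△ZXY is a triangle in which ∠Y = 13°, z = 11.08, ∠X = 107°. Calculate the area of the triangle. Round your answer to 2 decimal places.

The third angle is ∠Z = 180° − ∠X − ∠Y = 60.00°.
Law of sines: x = z·sin X/sin Z ≈ 12.235.
Law of sines: y = z·sin Y/sin Z ≈ 2.878.
Area = ½·z·x·sin Y ≈ 15.248.

15.25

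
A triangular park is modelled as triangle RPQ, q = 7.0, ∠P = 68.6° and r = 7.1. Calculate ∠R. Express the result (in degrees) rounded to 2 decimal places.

∠R ≈ 56.30°

By the law of cosines, p² = q² + r² − 2·q·r·cos P = 63.141, so p ≈ 7.9461.
Law of cosines again: cos R = (p² + q² − r²)/(2·p·q) ≈ 0.55491, so ∠R ≈ 56.30°.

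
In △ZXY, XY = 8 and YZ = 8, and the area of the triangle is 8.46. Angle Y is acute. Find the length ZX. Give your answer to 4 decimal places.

From area = ½·XY·YZ·sin Y, we get sin Y = 2·area/(XY·YZ) ≈ 0.26437.
Taking the acute solution, ∠Y ≈ 15.33°.
Law of cosines then gives ZX ≈ 2.1341.

2.1341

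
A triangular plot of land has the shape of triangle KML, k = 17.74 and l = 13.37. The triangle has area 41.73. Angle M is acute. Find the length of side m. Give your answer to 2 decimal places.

From area = ½·l·k·sin M, we get sin M = 2·area/(l·k) ≈ 0.35188.
Taking the acute solution, ∠M ≈ 20.60°.
Law of cosines then gives m ≈ 7.031.

7.03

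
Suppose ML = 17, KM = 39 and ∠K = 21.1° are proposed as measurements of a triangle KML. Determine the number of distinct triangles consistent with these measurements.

KM·sin K = 39·sin(21.1°) ≈ 14.04.
Since KM sin K < ML < KM (14.04 < 17 < 39), two triangles exist.

2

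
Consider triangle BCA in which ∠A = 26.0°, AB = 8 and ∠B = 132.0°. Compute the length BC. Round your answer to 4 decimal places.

The third angle is ∠C = 180° − ∠A − ∠B = 22.00°.
Law of sines: BC = AB·sin A/sin C ≈ 9.3617.

9.3617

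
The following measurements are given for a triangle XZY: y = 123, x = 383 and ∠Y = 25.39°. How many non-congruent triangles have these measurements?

0

x·sin Y = 383·sin(25.39°) ≈ 164.2.
Since y = 123 < 164.2 = x sin Y, no triangle exists.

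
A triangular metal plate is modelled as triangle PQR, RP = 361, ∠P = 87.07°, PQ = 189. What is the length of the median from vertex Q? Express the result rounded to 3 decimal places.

By the law of cosines, QR² = RP² + PQ² − 2·RP·PQ·cos P = 1.5907e+05, so QR ≈ 398.83.
Median from Q: ½√(2·PQ² + 2·QR² − RP²) ≈ 254.59.

m_Q ≈ 254.585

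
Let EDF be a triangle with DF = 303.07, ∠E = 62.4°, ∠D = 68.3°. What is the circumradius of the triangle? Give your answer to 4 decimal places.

170.9934

The third angle is ∠F = 180° − ∠E − ∠D = 49.30°.
Law of sines: FE = DF·sin D/sin E ≈ 317.75.
Law of sines: ED = DF·sin F/sin E ≈ 259.27.
Circumradius = DF/(2 sin E) ≈ 170.99.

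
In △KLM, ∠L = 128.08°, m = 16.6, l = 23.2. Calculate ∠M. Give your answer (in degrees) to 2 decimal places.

∠M ≈ 34.28°

Law of sines: sin M = m·sin L/l ≈ 0.56322.
Since l ≥ m, only the acute value applies: ∠M ≈ 34.28°.
Then ∠K = 180° − ∠L − ∠M ≈ 17.64°.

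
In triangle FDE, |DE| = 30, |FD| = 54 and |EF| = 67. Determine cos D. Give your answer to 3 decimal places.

By the law of cosines, cos D = (|FD|² + |DE|² − |EF|²) / (2·|FD|·|DE|) ≈ -0.20772, so ∠D ≈ 101.99°.

cos D ≈ -0.208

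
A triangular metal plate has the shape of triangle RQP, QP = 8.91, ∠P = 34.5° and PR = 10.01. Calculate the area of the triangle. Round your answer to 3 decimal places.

area ≈ 25.259

Area = ½·QP·PR·sin P ≈ 25.259.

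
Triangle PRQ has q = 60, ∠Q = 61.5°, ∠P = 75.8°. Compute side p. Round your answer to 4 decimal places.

66.1875

The third angle is ∠R = 180° − ∠Q − ∠P = 42.70°.
Law of sines: p = q·sin P/sin Q ≈ 66.188.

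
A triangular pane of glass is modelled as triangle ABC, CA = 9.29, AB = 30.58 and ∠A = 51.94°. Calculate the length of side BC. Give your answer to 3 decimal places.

25.907

By the law of cosines, BC² = CA² + AB² − 2·CA·AB·cos A = 671.17, so BC ≈ 25.907.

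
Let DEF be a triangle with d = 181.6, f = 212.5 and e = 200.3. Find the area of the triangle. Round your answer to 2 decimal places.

16792.17

Semiperimeter s = (181.6 + 200.3 + 212.5)/2 = 297.2.
Heron's formula: area = √(297.2·115.6·96.9·84.7) ≈ 16792.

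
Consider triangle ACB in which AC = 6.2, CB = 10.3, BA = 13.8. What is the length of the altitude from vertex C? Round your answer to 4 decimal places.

Semiperimeter s = (10.3 + 13.8 + 6.2)/2 = 15.15.
Heron's formula: area = √(15.15·4.85·1.35·8.95) ≈ 29.796.
The altitude from C has length 2·area/BA ≈ 4.3182.

4.3182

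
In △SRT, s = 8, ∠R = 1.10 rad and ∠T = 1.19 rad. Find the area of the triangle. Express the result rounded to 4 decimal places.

The third angle is ∠S = π − ∠R − ∠T = 0.852 rad.
Law of sines: r = s·sin R/sin S ≈ 9.4768.
Law of sines: t = s·sin T/sin S ≈ 9.8719.
Area = ½·s·r·sin T ≈ 35.192.

35.1917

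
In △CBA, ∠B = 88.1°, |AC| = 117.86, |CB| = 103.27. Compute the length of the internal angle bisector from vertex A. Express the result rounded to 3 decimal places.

Law of sines: sin A = |CB|·sin B/|AC| ≈ 0.87573.
Since |AC| ≥ |CB|, only the acute value applies: ∠A ≈ 61.13°.
Then ∠C = 180° − ∠B − ∠A ≈ 30.77°.
Law of sines gives |BA| = |AC|·sin C/sin B ≈ 60.327.
The bisector from A has length 2·|BA|·|AC|·cos(∠A/2)/(|BA|+|AC|) ≈ 68.717.

t_A ≈ 68.717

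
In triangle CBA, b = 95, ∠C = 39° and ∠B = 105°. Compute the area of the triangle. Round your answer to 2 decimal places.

1728.08

The third angle is ∠A = 180° − ∠C − ∠B = 36.00°.
Law of sines: c = b·sin C/sin B ≈ 61.894.
Law of sines: a = b·sin A/sin B ≈ 57.809.
Area = ½·b·c·sin A ≈ 1728.1.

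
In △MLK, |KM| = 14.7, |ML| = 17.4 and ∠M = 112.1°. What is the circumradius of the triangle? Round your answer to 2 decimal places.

14.39

By the law of cosines, |LK|² = |KM|² + |ML|² − 2·|KM|·|ML|·cos M = 711.31, so |LK| ≈ 26.67.
Area = ½·|KM|·|ML|·sin M ≈ 118.49.
Circumradius = |LK|/(2 sin M) ≈ 14.393.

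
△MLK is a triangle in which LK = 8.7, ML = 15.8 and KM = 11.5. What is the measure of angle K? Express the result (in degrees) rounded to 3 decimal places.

By the law of cosines, cos K = (LK² + KM² − ML²) / (2·LK·KM) ≈ -0.20840, so ∠K ≈ 102.03°.

102.028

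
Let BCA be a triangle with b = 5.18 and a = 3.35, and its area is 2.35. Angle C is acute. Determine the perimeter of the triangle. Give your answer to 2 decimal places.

From area = ½·a·b·sin C, we get sin C = 2·area/(a·b) ≈ 0.27085.
Taking the acute solution, ∠C ≈ 15.71°.
Law of cosines then gives c ≈ 2.1555.
Perimeter = 5.18 + 2.1555 + 3.35 = 10.685.

10.69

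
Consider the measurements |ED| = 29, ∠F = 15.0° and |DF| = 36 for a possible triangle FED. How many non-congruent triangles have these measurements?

2

|DF|·sin F = 36·sin(15.0°) ≈ 9.317.
Since |DF| sin F < |ED| < |DF| (9.317 < 29 < 36), two triangles exist.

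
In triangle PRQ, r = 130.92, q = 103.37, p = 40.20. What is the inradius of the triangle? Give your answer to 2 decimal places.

12.31

Semiperimeter s = (40.2 + 130.92 + 103.37)/2 = 137.25.
Heron's formula: area = √(137.25·97.045·6.325·33.875) ≈ 1689.3.
Inradius = area/s = 1689.3/137.25 ≈ 12.309.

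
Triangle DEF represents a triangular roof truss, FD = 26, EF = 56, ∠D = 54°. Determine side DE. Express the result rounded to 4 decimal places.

Law of sines: sin E = FD·sin D/EF ≈ 0.37562.
Since EF ≥ FD, only the acute value applies: ∠E ≈ 22.06°.
Then ∠F = 180° − ∠D − ∠E ≈ 103.94°.
Law of sines gives DE = EF·sin F/sin D ≈ 67.182.

67.1819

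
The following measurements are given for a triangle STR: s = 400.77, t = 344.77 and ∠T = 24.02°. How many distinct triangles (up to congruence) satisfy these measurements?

s·sin T = 400.77·sin(24.02°) ≈ 163.1.
Since s sin T < t < s (163.1 < 344.77 < 400.77), two triangles exist.

2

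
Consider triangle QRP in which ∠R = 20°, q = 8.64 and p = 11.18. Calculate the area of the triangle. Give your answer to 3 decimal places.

16.519

Area = ½·p·q·sin R ≈ 16.519.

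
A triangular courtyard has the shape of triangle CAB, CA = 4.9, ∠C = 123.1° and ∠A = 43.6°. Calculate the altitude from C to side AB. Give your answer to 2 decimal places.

The third angle is ∠B = 180° − ∠C − ∠A = 13.30°.
Law of sines: AB = CA·sin C/sin B ≈ 17.843.
Law of sines: BC = CA·sin A/sin B ≈ 14.689.
Area = ½·CA·AB·sin A ≈ 30.147.
The altitude from C has length 2·area/AB ≈ 3.3791.

3.38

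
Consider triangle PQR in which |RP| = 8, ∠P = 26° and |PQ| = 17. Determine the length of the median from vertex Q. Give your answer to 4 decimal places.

13.5190

By the law of cosines, |QR|² = |RP|² + |PQ|² − 2·|RP|·|PQ|·cos P = 108.53, so |QR| ≈ 10.418.
Median from Q: ½√(2·|PQ|² + 2·|QR|² − |RP|²) ≈ 13.519.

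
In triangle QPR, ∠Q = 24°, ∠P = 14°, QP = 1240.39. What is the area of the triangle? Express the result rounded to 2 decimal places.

The third angle is ∠R = 180° − ∠Q − ∠P = 142.00°.
Law of sines: PR = QP·sin Q/sin R ≈ 819.46.
Law of sines: RQ = QP·sin P/sin R ≈ 487.41.
Area = ½·QP·PR·sin P ≈ 1.2295e+05.

122951.27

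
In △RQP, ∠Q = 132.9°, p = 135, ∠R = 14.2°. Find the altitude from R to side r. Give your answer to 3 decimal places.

The third angle is ∠P = 180° − ∠R − ∠Q = 32.90°.
Law of sines: r = p·sin R/sin P ≈ 60.968.
Law of sines: q = p·sin Q/sin P ≈ 182.07.
Area = ½·p·r·sin Q ≈ 3014.7.
The altitude from R has length 2·area/r ≈ 98.893.

h_R ≈ 98.893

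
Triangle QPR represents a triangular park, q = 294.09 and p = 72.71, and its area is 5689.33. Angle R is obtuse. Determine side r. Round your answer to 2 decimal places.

357.75

From area = ½·q·p·sin R, we get sin R = 2·area/(q·p) ≈ 0.53213.
Taking the obtuse solution, ∠R ≈ 147.85°.
Law of cosines then gives r ≈ 357.75.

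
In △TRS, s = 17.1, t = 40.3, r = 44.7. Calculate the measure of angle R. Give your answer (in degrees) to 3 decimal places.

∠R ≈ 93.394°

By the law of cosines, cos R = (s² + t² − r²) / (2·s·t) ≈ -0.05920, so ∠R ≈ 93.39°.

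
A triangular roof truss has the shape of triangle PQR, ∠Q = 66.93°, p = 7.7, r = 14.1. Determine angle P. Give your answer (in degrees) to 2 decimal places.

By the law of cosines, q² = r² + p² − 2·r·p·cos Q = 173.01, so q ≈ 13.153.
Law of cosines again: cos P = (q² + r² − p²)/(2·q·r) ≈ 0.84257, so ∠P ≈ 32.59°.

∠P ≈ 32.59°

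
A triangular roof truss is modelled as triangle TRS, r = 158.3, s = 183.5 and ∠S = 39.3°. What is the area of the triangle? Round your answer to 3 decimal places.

Law of sines: sin R = r·sin S/s ≈ 0.54640.
Since s ≥ r, only the acute value applies: ∠R ≈ 33.12°.
Then ∠T = 180° − ∠S − ∠R ≈ 107.58°.
Law of sines gives t = s·sin T/sin S ≈ 276.18.
Area = ½·s·r·sin T ≈ 13846.

13845.721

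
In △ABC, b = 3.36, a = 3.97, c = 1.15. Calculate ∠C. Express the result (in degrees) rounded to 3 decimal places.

∠C ≈ 15.339°

By the law of cosines, cos C = (a² + b² − c²) / (2·a·b) ≈ 0.96438, so ∠C ≈ 15.34°.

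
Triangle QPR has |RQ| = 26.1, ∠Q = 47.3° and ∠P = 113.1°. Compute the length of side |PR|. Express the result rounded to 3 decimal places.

The third angle is ∠R = 180° − ∠Q − ∠P = 19.60°.
Law of sines: |PR| = |RQ|·sin Q/sin P ≈ 20.853.

20.853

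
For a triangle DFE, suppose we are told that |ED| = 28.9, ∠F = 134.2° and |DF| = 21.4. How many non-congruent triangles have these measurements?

1

|DF|·sin F = 21.4·sin(134.2°) ≈ 15.34.
Since ∠F is not acute, a triangle exists only if |ED| > |DF|; here |ED| > |DF|, so there is exactly one triangle.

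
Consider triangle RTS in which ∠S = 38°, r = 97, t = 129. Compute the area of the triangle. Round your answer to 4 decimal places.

3851.8860

Area = ½·r·t·sin S ≈ 3851.9.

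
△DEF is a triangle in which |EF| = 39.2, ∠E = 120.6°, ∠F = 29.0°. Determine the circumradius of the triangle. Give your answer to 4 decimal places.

R ≈ 38.7326

The third angle is ∠D = 180° − ∠E − ∠F = 30.40°.
Law of sines: |FD| = |EF|·sin E/sin D ≈ 66.678.
Law of sines: |DE| = |EF|·sin F/sin D ≈ 37.556.
Circumradius = |EF|/(2 sin D) ≈ 38.733.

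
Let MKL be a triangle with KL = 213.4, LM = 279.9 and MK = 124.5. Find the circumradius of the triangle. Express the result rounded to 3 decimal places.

148.019

By the law of cosines, cos M = (LM² + MK² − KL²) / (2·LM·MK) ≈ 0.69309, so ∠M ≈ 46.13°.
Circumradius = KL/(2 sin M) ≈ 148.02.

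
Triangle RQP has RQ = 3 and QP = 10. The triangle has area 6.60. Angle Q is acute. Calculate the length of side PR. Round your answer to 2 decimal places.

From area = ½·RQ·QP·sin Q, we get sin Q = 2·area/(RQ·QP) ≈ 0.44000.
Taking the acute solution, ∠Q ≈ 0.456 rad.
Law of cosines then gives PR ≈ 7.4243.

7.42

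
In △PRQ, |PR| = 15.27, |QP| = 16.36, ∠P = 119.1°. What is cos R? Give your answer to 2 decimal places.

By the law of cosines, |RQ|² = |QP|² + |PR|² − 2·|QP|·|PR|·cos P = 743.81, so |RQ| ≈ 27.273.
Law of cosines again: cos R = (|PR|² + |RQ|² − |QP|²)/(2·|PR|·|RQ|) ≈ 0.85163, so ∠R ≈ 31.61°.

0.85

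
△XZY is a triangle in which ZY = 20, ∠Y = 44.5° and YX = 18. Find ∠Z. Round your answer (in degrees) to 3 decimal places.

60.419

By the law of cosines, XZ² = ZY² + YX² − 2·ZY·YX·cos Y = 210.46, so XZ ≈ 14.507.
Law of cosines again: cos Z = (XZ² + ZY² − YX²)/(2·XZ·ZY) ≈ 0.49365, so ∠Z ≈ 60.42°.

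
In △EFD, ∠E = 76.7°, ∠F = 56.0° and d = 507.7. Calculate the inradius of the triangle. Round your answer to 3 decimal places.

The third angle is ∠D = 180° − ∠E − ∠F = 47.30°.
Law of sines: e = d·sin E/sin D ≈ 672.3.
Law of sines: f = d·sin F/sin D ≈ 572.72.
Area = ½·d·e·sin F ≈ 1.4149e+05.
Semiperimeter s = (672.3+572.72+507.7)/2 = 876.36.
Inradius = area/s = 1.4149e+05/876.36 ≈ 161.45.

161.447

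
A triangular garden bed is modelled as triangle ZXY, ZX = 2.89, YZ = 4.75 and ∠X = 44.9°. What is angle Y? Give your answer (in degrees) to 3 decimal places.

∠Y ≈ 25.434°

Law of sines: sin Y = ZX·sin X/YZ ≈ 0.42947.
Since YZ ≥ ZX, only the acute value applies: ∠Y ≈ 25.43°.
Then ∠Z = 180° − ∠X − ∠Y ≈ 109.67°.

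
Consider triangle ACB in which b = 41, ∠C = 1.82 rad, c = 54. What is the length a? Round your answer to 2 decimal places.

26.46

Law of sines: sin B = b·sin C/c ≈ 0.73581.
Since c ≥ b, only the acute value applies: ∠B ≈ 0.827 rad.
Then ∠A = π − ∠C − ∠B ≈ 0.495 rad.
Law of sines gives a = c·sin A/sin C ≈ 26.457.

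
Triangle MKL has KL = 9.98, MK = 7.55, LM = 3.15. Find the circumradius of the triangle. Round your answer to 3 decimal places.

By the law of cosines, cos M = (LM² + MK² − KL²) / (2·LM·MK) ≈ -0.68696, so ∠M ≈ 133.39°.
Circumradius = KL/(2 sin M) ≈ 6.8667.

6.867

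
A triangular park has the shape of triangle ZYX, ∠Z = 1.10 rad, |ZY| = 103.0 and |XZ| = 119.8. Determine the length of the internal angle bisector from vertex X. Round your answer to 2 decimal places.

By the law of cosines, |YX|² = |XZ|² + |ZY|² − 2·|XZ|·|ZY|·cos Z = 13767, so |YX| ≈ 117.33.
Law of cosines again: cos X = (|YX|² + |XZ|² − |ZY|²)/(2·|YX|·|XZ|) ≈ 0.62284, so ∠X ≈ 0.898 rad.
The bisector from X has length 2·|YX|·|XZ|·cos(∠X/2)/(|YX|+|XZ|) ≈ 106.79.

t_X ≈ 106.79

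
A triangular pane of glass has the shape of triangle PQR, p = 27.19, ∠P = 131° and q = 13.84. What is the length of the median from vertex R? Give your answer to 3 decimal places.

Law of sines: sin Q = q·sin P/p ≈ 0.38416.
Since p ≥ q, only the acute value applies: ∠Q ≈ 22.59°.
Then ∠R = 180° − ∠P − ∠Q ≈ 26.41°.
Law of sines gives r = p·sin R/sin P ≈ 16.024.
Median from R: ½√(2·p² + 2·q² − r²) ≈ 20.031.

20.031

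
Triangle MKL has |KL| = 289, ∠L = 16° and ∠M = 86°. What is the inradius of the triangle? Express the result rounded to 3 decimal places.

The third angle is ∠K = 180° − ∠L − ∠M = 78.00°.
Law of sines: |LM| = |KL|·sin K/sin M ≈ 283.37.
Law of sines: |MK| = |KL|·sin L/sin M ≈ 79.854.
Area = ½·|KL|·|LM|·sin L ≈ 11287.
Semiperimeter s = (289+283.37+79.854)/2 = 326.11.
Inradius = area/s = 11287/326.11 ≈ 34.61.

r ≈ 34.610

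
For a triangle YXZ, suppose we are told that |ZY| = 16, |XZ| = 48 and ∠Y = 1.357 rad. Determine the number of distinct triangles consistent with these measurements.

1

|ZY|·sin Y = 16·sin(1.357 rad) ≈ 15.64.
Since |XZ| ≥ |ZY|, exactly one triangle exists.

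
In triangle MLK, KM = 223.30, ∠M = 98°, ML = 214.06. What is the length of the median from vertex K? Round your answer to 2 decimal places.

260.71

By the law of cosines, LK² = KM² + ML² − 2·KM·ML·cos M = 1.0899e+05, so LK ≈ 330.14.
Median from K: ½√(2·LK² + 2·KM² − ML²) ≈ 260.71.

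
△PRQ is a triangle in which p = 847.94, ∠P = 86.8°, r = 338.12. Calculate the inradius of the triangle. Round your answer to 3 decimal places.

135.651

Law of sines: sin R = r·sin P/p ≈ 0.39813.
Since p ≥ r, only the acute value applies: ∠R ≈ 23.46°.
Then ∠Q = 180° − ∠P − ∠R ≈ 69.74°.
Law of sines gives q = p·sin Q/sin P ≈ 796.71.
Area = ½·p·r·sin Q ≈ 1.3448e+05.
Semiperimeter s = (847.94+338.12+796.71)/2 = 991.39.
Inradius = area/s = 1.3448e+05/991.39 ≈ 135.65.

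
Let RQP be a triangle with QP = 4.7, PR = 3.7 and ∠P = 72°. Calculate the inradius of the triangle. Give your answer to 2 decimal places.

1.23

By the law of cosines, RQ² = QP² + PR² − 2·QP·PR·cos P = 25.032, so RQ ≈ 5.0032.
Area = ½·QP·PR·sin P ≈ 8.2694.
Semiperimeter s = (4.7+3.7+5.0032)/2 = 6.7016.
Inradius = area/s = 8.2694/6.7016 ≈ 1.2339.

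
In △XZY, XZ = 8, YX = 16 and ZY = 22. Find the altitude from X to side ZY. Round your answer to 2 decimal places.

Semiperimeter s = (22 + 16 + 8)/2 = 23.
Heron's formula: area = √(23·1·7·15) ≈ 49.143.
The altitude from X has length 2·area/ZY ≈ 4.4675.

4.47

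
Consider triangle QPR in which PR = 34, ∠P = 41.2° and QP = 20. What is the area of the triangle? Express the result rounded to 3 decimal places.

Area = ½·QP·PR·sin P ≈ 223.95.

223.954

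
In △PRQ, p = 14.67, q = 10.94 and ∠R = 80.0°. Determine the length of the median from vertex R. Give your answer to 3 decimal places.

m_R ≈ 9.882

By the law of cosines, r² = q² + p² − 2·q·p·cos R = 279.15, so r ≈ 16.708.
Median from R: ½√(2·q² + 2·p² − r²) ≈ 9.8822.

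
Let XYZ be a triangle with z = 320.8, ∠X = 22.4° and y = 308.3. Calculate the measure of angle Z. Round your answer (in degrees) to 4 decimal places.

84.5304

By the law of cosines, x² = y² + z² − 2·y·z·cos X = 15081, so x ≈ 122.81.
Law of cosines again: cos Z = (x² + y² − z²)/(2·x·y) ≈ 0.09532, so ∠Z ≈ 84.53°.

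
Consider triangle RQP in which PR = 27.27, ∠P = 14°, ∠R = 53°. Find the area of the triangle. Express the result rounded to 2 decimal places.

area ≈ 78.04

The third angle is ∠Q = 180° − ∠P − ∠R = 113.00°.
Law of sines: QP = PR·sin R/sin Q ≈ 23.66.
Law of sines: RQ = PR·sin P/sin Q ≈ 7.1669.
Area = ½·PR·QP·sin P ≈ 78.044.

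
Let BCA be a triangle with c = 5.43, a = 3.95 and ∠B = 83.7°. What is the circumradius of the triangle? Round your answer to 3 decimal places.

By the law of cosines, b² = c² + a² − 2·c·a·cos B = 40.38, so b ≈ 6.3545.
Area = ½·c·a·sin B ≈ 10.659.
Circumradius = b/(2 sin B) ≈ 3.1966.

3.197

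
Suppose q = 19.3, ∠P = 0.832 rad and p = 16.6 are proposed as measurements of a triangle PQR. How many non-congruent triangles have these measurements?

q·sin P = 19.3·sin(0.832 rad) ≈ 14.27.
Since q sin P < p < q (14.27 < 16.6 < 19.3), two triangles exist.

2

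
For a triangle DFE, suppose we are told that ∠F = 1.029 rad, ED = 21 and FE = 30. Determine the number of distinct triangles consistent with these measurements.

0

FE·sin F = 30·sin(1.029 rad) ≈ 25.7.
Since ED = 21 < 25.7 = FE sin F, no triangle exists.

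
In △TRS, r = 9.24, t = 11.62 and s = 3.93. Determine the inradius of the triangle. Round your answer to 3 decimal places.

Semiperimeter p = (11.62 + 9.24 + 3.93)/2 = 12.395.
Heron's formula: area = √(12.395·0.775·3.155·8.465) ≈ 16.017.
Inradius = area/p = 16.017/12.395 ≈ 1.2922.

1.292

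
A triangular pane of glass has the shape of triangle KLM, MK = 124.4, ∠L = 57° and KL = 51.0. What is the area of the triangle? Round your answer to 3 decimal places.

Law of sines: sin M = KL·sin L/MK ≈ 0.34383.
Since MK ≥ KL, only the acute value applies: ∠M ≈ 20.11°.
Then ∠K = 180° − ∠L − ∠M ≈ 102.89°.
Law of sines gives LM = MK·sin K/sin L ≈ 144.59.
Area = ½·MK·KL·sin K ≈ 3092.3.

3092.264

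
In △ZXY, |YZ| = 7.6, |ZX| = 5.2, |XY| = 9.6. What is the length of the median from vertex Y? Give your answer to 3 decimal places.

Median from Y: ½√(2·|XY|² + 2·|YZ|² − |ZX|²) ≈ 8.2583.

8.258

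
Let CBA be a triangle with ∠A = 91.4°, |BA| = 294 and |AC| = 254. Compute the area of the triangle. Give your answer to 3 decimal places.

Area = ½·|BA|·|AC|·sin A ≈ 37327.

area ≈ 37326.854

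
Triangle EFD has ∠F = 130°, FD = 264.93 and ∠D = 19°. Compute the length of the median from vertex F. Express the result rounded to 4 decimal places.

m_F ≈ 101.4839

The third angle is ∠E = 180° − ∠F − ∠D = 31.00°.
Law of sines: DE = FD·sin F/sin E ≈ 394.04.
Law of sines: EF = FD·sin D/sin E ≈ 167.47.
Median from F: ½√(2·EF² + 2·FD² − DE²) ≈ 101.48.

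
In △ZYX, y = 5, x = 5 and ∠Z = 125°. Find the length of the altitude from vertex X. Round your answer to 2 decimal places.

By the law of cosines, z² = y² + x² − 2·y·x·cos Z = 78.679, so z ≈ 8.8701.
Area = ½·y·x·sin Z ≈ 10.239.
The altitude from X has length 2·area/x ≈ 4.0958.

4.10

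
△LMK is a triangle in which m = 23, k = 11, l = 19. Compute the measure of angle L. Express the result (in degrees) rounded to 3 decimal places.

∠L ≈ 55.170°

By the law of cosines, cos L = (m² + k² − l²) / (2·m·k) ≈ 0.57115, so ∠L ≈ 55.17°.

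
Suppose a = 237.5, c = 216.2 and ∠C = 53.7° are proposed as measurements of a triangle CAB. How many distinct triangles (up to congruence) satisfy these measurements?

2

a·sin C = 237.5·sin(53.7°) ≈ 191.4.
Since a sin C < c < a (191.4 < 216.2 < 237.5), two triangles exist.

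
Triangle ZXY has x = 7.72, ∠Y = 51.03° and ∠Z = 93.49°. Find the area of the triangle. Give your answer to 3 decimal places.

area ≈ 39.842

The third angle is ∠X = 180° − ∠Y − ∠Z = 35.48°.
Law of sines: z = x·sin Z/sin X ≈ 13.276.
Law of sines: y = x·sin Y/sin X ≈ 10.341.
Area = ½·x·z·sin Y ≈ 39.842.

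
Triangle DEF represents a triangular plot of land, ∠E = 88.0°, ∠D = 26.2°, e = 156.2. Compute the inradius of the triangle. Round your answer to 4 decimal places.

The third angle is ∠F = 180° − ∠D − ∠E = 65.80°.
Law of sines: d = e·sin D/sin E ≈ 69.005.
Law of sines: f = e·sin F/sin E ≈ 142.56.
Area = ½·e·d·sin F ≈ 4915.7.
Semiperimeter s = (69.005+156.2+142.56)/2 = 183.88.
Inradius = area/s = 4915.7/183.88 ≈ 26.733.

26.7328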